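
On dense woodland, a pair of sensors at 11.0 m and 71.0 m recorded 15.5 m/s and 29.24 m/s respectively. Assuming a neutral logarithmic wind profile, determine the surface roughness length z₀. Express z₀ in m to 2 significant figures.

z₀ ≈ 1.3 m

Log law: V(z) ∝ ln(z/z₀). With r = V₁/V₂ = 15.5/29.24 = 0.53010,
r · ln(z₂/z₀) = ln(z₁/z₀) ⇒ ln z₀ = (ln z₁ − r·ln z₂)/(1 − r)
ln z₀ = (2.39790 − 0.53010×4.26268) / 0.46990 = 0.2942
z₀ = exp(0.2942) = 1.342 m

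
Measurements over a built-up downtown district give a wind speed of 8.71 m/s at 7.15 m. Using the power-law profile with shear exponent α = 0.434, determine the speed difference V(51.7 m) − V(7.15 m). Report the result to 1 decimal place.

Power law: V₂ = V₁ · (z₂/z₁)^α = 8.71 × (7.2308)^0.434 = 20.5544 m/s
ΔV = 20.5544 − 8.71 = 11.8444 m/s

11.8 m/s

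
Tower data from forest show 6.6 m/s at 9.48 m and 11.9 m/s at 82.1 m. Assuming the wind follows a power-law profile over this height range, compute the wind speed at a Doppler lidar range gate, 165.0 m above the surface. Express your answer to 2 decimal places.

14.40 m/s

First find α: α = ln(V₂/V₁)/ln(z₂/z₁) = ln(11.9/6.6)/ln(82.1/9.48) = 0.58947/2.15875 = 0.2731
Extrapolate from 82.1 m to 165.0 m: V₃ = 11.9 × (165.0/82.1)^0.2731 = 11.9 × 1.2100 = 14.3987 m/s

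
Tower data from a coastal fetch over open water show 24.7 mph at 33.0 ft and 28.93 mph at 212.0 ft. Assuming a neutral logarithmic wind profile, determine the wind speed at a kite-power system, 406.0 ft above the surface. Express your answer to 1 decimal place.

30.4 mph

Log law: V ∝ ln(z/z₀). From the pair, with r = V₁/V₂ = 0.85378,
ln z₀ = (ln z₁ − r·ln z₂)/(1 − r) = (3.4965 − 0.85378×5.3566)/0.14622 = -7.3649 → z₀ = 0.0006331 ft
V₃ = V₁ · ln(z₃/z₀)/ln(z₁/z₀) = 24.7 × 13.3713/10.8615 = 30.4076 mph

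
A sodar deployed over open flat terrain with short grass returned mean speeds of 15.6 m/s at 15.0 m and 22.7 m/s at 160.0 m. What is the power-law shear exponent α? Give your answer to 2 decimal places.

α ≈ 0.16

Power law: V₂/V₁ = (z₂/z₁)^α ⇒ α = ln(V₂/V₁) / ln(z₂/z₁)
α = ln(22.7/15.6) / ln(160.0/15.0) = ln(1.4551) / ln(10.6667)
  = 0.37509 / 2.36712 = 0.15846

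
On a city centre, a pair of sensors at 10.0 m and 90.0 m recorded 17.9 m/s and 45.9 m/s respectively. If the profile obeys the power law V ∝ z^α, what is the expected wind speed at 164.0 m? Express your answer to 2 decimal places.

First find α: α = ln(V₂/V₁)/ln(z₂/z₁) = ln(45.9/17.9)/ln(90.0/10.0) = 0.94166/2.19722 = 0.4286
Extrapolate from 90.0 m to 164.0 m: V₃ = 45.9 × (164.0/90.0)^0.4286 = 45.9 × 1.2933 = 59.3606 m/s

59.36 m/s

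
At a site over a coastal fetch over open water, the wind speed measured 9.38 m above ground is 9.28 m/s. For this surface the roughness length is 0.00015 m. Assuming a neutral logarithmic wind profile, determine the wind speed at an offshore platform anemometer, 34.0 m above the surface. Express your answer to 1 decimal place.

10.4 m/s

Log law: V(z) ∝ ln(z/z₀), so V₂/V₁ = ln(z₂/z₀) / ln(z₁/z₀).
ln(34.0/0.00015) = 12.3312, ln(9.38/0.00015) = 11.0435
V₂ = 9.28 × 12.3312/11.0435 = 9.28 × 1.1166 = 10.3621 m/s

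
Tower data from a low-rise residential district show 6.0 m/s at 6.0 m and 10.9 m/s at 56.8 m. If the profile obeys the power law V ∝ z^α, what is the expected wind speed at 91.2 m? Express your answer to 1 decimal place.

First find α: α = ln(V₂/V₁)/ln(z₂/z₁) = ln(10.9/6.0)/ln(56.8/6.0) = 0.59700/2.24778 = 0.2656
Extrapolate from 56.8 m to 91.2 m: V₃ = 10.9 × (91.2/56.8)^0.2656 = 10.9 × 1.1340 = 12.3608 m/s

12.4 m/s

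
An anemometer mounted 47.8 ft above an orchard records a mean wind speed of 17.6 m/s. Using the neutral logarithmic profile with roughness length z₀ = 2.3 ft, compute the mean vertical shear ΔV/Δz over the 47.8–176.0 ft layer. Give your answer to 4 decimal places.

0.0590 m/s/ft

Log law: V₂ = V₁ · ln(z₂/z₀)/ln(z₁/z₀) = 17.6 × 4.3376/3.0341 = 25.1610 m/s
ΔV/Δz = (25.1610 − 17.6)/(176.0 − 47.8) = 7.5610/128.2000 = 0.05898 m/s/ft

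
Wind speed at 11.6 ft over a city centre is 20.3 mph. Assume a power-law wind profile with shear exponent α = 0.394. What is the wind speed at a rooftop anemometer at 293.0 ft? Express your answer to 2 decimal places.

72.45 mph

Power-law profile: V₂ = V₁ · (z₂/z₁)^α
V₂ = 20.3 × (293.0/11.6)^0.394 = 20.3 × (25.2586)^0.394
    = 20.3 × 3.5690 = 72.4512 mph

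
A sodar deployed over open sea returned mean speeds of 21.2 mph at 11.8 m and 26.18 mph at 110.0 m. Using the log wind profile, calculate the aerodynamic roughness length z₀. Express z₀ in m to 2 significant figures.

Log law: V(z) ∝ ln(z/z₀). With r = V₁/V₂ = 21.2/26.18 = 0.80978,
r · ln(z₂/z₀) = ln(z₁/z₀) ⇒ ln z₀ = (ln z₁ − r·ln z₂)/(1 − r)
ln z₀ = (2.46810 − 0.80978×4.70048) / 0.19022 = -7.0352
z₀ = exp(-7.0352) = 0.0008803 m

z₀ ≈ 0.00088 m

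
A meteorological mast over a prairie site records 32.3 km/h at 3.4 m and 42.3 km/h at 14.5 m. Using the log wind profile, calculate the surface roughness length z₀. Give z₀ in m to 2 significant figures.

z₀ ≈ 0.031 m

Log law: V(z) ∝ ln(z/z₀). With r = V₁/V₂ = 32.3/42.3 = 0.76359,
r · ln(z₂/z₀) = ln(z₁/z₀) ⇒ ln z₀ = (ln z₁ − r·ln z₂)/(1 − r)
ln z₀ = (1.22378 − 0.76359×2.67415) / 0.23641 = -3.4609
z₀ = exp(-3.4609) = 0.03140 m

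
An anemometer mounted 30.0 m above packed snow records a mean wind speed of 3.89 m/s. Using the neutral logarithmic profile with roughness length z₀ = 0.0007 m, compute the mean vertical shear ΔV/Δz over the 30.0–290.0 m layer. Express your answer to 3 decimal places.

Log law: V₂ = V₁ · ln(z₂/z₀)/ln(z₁/z₀) = 3.89 × 12.9343/10.6656 = 4.7174 m/s
ΔV/Δz = (4.7174 − 3.89)/(290.0 − 30.0) = 0.8274/260.0000 = 0.00318 m/s/m

0.003 m/s/m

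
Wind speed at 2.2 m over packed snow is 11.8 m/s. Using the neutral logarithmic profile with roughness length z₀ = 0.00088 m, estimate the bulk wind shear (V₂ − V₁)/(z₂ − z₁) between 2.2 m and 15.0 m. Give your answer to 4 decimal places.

0.2262 m/s/m

Log law: V₂ = V₁ · ln(z₂/z₀)/ln(z₁/z₀) = 11.8 × 9.7436/7.8240 = 14.6951 m/s
ΔV/Δz = (14.6951 − 11.8)/(15.0 − 2.2) = 2.8951/12.8000 = 0.22618 m/s/m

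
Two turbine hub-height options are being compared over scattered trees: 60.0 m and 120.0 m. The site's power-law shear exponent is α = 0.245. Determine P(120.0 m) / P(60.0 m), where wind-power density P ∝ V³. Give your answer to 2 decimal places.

Speed ratio: V_B/V_A = (z_B/z_A)^α = (120.0/60.0)^0.245 = (2.0000)^0.245 = 1.18509
Power-density ratio: P_B/P_A = (V_B/V_A)³ = (1.18509)³ = 1.66440

1.66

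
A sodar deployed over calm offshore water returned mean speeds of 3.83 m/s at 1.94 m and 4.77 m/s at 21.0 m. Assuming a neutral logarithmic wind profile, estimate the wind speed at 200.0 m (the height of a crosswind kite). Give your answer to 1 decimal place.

Log law: V ∝ ln(z/z₀). From the pair, with r = V₁/V₂ = 0.80294,
ln z₀ = (ln z₁ − r·ln z₂)/(1 − r) = (0.6627 − 0.80294×3.0445)/0.19706 = -9.0420 → z₀ = 0.0001183 m
V₃ = V₁ · ln(z₃/z₀)/ln(z₁/z₀) = 3.83 × 14.3403/9.7047 = 5.6595 m/s

5.7 m/s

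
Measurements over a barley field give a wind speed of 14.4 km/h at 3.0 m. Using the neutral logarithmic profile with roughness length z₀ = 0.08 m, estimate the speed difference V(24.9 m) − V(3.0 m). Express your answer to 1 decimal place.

Log law: V₂ = V₁ · ln(z₂/z₀)/ln(z₁/z₀) = 14.4 × 5.7406/3.6243 = 22.8082 km/h
ΔV = 22.8082 − 14.4 = 8.4082 km/h

8.4 km/h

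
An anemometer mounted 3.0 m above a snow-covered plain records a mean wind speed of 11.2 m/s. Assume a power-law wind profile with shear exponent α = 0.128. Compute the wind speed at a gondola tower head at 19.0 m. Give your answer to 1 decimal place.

Power-law profile: V₂ = V₁ · (z₂/z₁)^α
V₂ = 11.2 × (19.0/3.0)^0.128 = 11.2 × (6.3333)^0.128
    = 11.2 × 1.2665 = 14.1849 m/s

14.2 m/s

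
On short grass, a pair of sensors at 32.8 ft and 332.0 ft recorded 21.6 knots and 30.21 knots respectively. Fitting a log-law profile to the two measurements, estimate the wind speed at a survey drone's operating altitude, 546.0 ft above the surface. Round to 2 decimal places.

32.06 knots

Log law: V ∝ ln(z/z₀). From the pair, with r = V₁/V₂ = 0.71500,
ln z₀ = (ln z₁ − r·ln z₂)/(1 − r) = (3.4904 − 0.71500×5.8051)/0.28500 = -2.3165 → z₀ = 0.09862 ft
V₃ = V₁ · ln(z₃/z₀)/ln(z₁/z₀) = 21.6 × 8.6191/5.8069 = 32.0605 knots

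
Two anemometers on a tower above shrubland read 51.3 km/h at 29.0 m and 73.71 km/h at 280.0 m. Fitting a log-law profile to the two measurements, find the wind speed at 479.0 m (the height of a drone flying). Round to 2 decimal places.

79.02 km/h

Log law: V ∝ ln(z/z₀). From the pair, with r = V₁/V₂ = 0.69597,
ln z₀ = (ln z₁ − r·ln z₂)/(1 − r) = (3.3673 − 0.69597×5.6348)/0.30403 = -1.8234 → z₀ = 0.1615 m
V₃ = V₁ · ln(z₃/z₀)/ln(z₁/z₀) = 51.3 × 7.9951/5.1906 = 79.0164 km/h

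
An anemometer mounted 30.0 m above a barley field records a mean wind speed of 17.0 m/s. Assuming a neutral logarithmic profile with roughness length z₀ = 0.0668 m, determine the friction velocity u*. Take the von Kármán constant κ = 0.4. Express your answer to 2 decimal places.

u* ≈ 1.11 m/s

Log law: V(z) = (u*/κ) · ln(z/z₀) ⇒ u* = κ · V / ln(z/z₀)
u* = 0.4 × 17.0 / ln(30.0/0.0668) = 0.4 × 17.0 / 6.1072
   = 6.8000 / 6.1072 = 1.1134 m/s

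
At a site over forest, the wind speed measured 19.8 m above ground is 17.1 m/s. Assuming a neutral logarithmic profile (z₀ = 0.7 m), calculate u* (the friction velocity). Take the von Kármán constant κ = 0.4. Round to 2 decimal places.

Log law: V(z) = (u*/κ) · ln(z/z₀) ⇒ u* = κ · V / ln(z/z₀)
u* = 0.4 × 17.1 / ln(19.8/0.7) = 0.4 × 17.1 / 3.3424
   = 6.8400 / 3.3424 = 2.0465 m/s

u* ≈ 2.05 m/s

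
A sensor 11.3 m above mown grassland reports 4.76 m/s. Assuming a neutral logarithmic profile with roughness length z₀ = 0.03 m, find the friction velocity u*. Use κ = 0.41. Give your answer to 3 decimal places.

u* ≈ 0.329 m/s

Log law: V(z) = (u*/κ) · ln(z/z₀) ⇒ u* = κ · V / ln(z/z₀)
u* = 0.41 × 4.76 / ln(11.3/0.03) = 0.41 × 4.76 / 5.9314
   = 1.9516 / 5.9314 = 0.3290 m/s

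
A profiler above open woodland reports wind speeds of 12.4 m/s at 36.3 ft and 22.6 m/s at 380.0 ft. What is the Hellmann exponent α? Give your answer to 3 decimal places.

α ≈ 0.256

Power law: V₂/V₁ = (z₂/z₁)^α ⇒ α = ln(V₂/V₁) / ln(z₂/z₁)
α = ln(22.6/12.4) / ln(380.0/36.3) = ln(1.8226) / ln(10.4683)
  = 0.60025 / 2.34835 = 0.25561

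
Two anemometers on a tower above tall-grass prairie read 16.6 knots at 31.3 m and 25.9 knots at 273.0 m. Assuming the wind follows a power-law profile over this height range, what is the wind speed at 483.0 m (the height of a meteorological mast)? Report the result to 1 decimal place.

29.1 knots

First find α: α = ln(V₂/V₁)/ln(z₂/z₁) = ln(25.9/16.6)/ln(273.0/31.3) = 0.44484/2.16585 = 0.2054
Extrapolate from 273.0 m to 483.0 m: V₃ = 25.9 × (483.0/273.0)^0.2054 = 25.9 × 1.1243 = 29.1200 knots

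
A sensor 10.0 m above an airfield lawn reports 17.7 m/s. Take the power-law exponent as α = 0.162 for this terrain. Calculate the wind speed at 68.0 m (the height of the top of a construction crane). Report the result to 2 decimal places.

24.15 m/s

Power-law profile: V₂ = V₁ · (z₂/z₁)^α
V₂ = 17.7 × (68.0/10.0)^0.162 = 17.7 × (6.8000)^0.162
    = 17.7 × 1.3642 = 24.1457 m/s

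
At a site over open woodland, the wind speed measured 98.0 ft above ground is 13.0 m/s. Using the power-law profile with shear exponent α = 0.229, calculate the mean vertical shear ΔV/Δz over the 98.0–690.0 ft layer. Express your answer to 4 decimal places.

Power law: V₂ = V₁ · (z₂/z₁)^α = 13.0 × (7.0408)^0.229 = 20.3259 m/s
ΔV/Δz = (20.3259 − 13.0)/(690.0 − 98.0) = 7.3259/592.0000 = 0.01237 m/s/ft

0.0124 m/s/ft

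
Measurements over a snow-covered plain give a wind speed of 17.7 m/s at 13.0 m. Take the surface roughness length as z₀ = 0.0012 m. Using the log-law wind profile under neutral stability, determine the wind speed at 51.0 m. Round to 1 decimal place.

20.3 m/s

Log law: V(z) ∝ ln(z/z₀), so V₂/V₁ = ln(z₂/z₀) / ln(z₁/z₀).
ln(51.0/0.0012) = 10.6573, ln(13.0/0.0012) = 9.2904
V₂ = 17.7 × 10.6573/9.2904 = 17.7 × 1.1471 = 20.3042 m/s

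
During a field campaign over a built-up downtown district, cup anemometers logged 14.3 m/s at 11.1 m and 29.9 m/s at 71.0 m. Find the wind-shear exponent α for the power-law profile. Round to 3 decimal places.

Power law: V₂/V₁ = (z₂/z₁)^α ⇒ α = ln(V₂/V₁) / ln(z₂/z₁)
α = ln(29.9/14.3) / ln(71.0/11.1) = ln(2.0909) / ln(6.3964)
  = 0.73760 / 1.85573 = 0.39747

α ≈ 0.397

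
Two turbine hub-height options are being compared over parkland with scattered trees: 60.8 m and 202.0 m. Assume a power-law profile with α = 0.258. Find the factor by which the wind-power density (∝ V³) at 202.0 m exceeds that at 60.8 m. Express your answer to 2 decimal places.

2.53

Speed ratio: V_B/V_A = (z_B/z_A)^α = (202.0/60.8)^0.258 = (3.3224)^0.258 = 1.36312
Power-density ratio: P_B/P_A = (V_B/V_A)³ = (1.36312)³ = 2.53280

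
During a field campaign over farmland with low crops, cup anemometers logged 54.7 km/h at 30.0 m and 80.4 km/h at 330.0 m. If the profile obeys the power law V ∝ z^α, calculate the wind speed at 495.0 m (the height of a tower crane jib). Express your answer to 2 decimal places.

First find α: α = ln(V₂/V₁)/ln(z₂/z₁) = ln(80.4/54.7)/ln(330.0/30.0) = 0.38515/2.39790 = 0.1606
Extrapolate from 330.0 m to 495.0 m: V₃ = 80.4 × (495.0/330.0)^0.1606 = 80.4 × 1.0673 = 85.8104 km/h

85.81 km/h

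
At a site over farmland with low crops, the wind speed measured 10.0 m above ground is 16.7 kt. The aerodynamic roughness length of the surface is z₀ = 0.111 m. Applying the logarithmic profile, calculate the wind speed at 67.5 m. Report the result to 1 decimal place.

Log law: V(z) ∝ ln(z/z₀), so V₂/V₁ = ln(z₂/z₀) / ln(z₁/z₀).
ln(67.5/0.111) = 6.4104, ln(10.0/0.111) = 4.5008
V₂ = 16.7 × 6.4104/4.5008 = 16.7 × 1.4243 = 23.7852 kt

23.8 kt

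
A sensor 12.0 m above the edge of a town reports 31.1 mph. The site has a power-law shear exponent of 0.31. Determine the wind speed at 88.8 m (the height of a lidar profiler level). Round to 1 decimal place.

Power-law profile: V₂ = V₁ · (z₂/z₁)^α
V₂ = 31.1 × (88.8/12.0)^0.31 = 31.1 × (7.4000)^0.31
    = 31.1 × 1.8598 = 57.8392 mph

57.8 mph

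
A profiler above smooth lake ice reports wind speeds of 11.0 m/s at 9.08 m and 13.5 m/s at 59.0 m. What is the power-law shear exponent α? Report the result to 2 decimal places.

α ≈ 0.11

Power law: V₂/V₁ = (z₂/z₁)^α ⇒ α = ln(V₂/V₁) / ln(z₂/z₁)
α = ln(13.5/11.0) / ln(59.0/9.08) = ln(1.2273) / ln(6.4978)
  = 0.20479 / 1.87146 = 0.10943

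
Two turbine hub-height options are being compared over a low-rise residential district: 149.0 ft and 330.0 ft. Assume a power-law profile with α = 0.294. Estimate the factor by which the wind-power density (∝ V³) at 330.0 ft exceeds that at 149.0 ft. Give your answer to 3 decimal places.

Speed ratio: V_B/V_A = (z_B/z_A)^α = (330.0/149.0)^0.294 = (2.2148)^0.294 = 1.26336
Power-density ratio: P_B/P_A = (V_B/V_A)³ = (1.26336)³ = 2.01641

2.016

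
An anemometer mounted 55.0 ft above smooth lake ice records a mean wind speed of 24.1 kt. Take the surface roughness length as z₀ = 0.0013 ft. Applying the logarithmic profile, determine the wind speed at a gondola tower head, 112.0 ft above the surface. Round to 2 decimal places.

Log law: V(z) ∝ ln(z/z₀), so V₂/V₁ = ln(z₂/z₀) / ln(z₁/z₀).
ln(112.0/0.0013) = 11.3639, ln(55.0/0.0013) = 10.6527
V₂ = 24.1 × 11.3639/10.6527 = 24.1 × 1.0668 = 25.7089 kt

25.71 kt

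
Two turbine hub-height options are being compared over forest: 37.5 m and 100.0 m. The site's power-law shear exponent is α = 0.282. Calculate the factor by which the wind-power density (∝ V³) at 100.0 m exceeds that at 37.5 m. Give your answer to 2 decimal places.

Speed ratio: V_B/V_A = (z_B/z_A)^α = (100.0/37.5)^0.282 = (2.6667)^0.282 = 1.31863
Power-density ratio: P_B/P_A = (V_B/V_A)³ = (1.31863)³ = 2.29282

2.29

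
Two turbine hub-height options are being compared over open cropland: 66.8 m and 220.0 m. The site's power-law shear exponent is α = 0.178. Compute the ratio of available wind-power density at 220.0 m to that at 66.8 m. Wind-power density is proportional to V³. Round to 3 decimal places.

Speed ratio: V_B/V_A = (z_B/z_A)^α = (220.0/66.8)^0.178 = (3.2934)^0.178 = 1.23635
Power-density ratio: P_B/P_A = (V_B/V_A)³ = (1.23635)³ = 1.88983

1.890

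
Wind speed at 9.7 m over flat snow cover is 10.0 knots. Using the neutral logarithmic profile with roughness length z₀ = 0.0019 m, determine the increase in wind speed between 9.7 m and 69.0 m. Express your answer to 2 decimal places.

Log law: V₂ = V₁ · ln(z₂/z₀)/ln(z₁/z₀) = 10.0 × 10.5000/8.5380 = 12.2979 knots
ΔV = 12.2979 − 10.0 = 2.2979 knots

2.30 knots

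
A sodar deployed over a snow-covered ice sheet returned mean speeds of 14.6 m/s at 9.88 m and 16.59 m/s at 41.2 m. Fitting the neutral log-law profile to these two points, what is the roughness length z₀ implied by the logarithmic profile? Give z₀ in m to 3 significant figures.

z₀ ≈ 0.000279 m

Log law: V(z) ∝ ln(z/z₀). With r = V₁/V₂ = 14.6/16.59 = 0.88005,
r · ln(z₂/z₀) = ln(z₁/z₀) ⇒ ln z₀ = (ln z₁ − r·ln z₂)/(1 − r)
ln z₀ = (2.29051 − 0.88005×3.71844) / 0.11995 = -8.1857
z₀ = exp(-8.1857) = 0.0002786 m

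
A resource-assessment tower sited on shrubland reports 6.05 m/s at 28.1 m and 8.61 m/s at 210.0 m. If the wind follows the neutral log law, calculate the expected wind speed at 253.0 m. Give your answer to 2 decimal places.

8.85 m/s

Log law: V ∝ ln(z/z₀). From the pair, with r = V₁/V₂ = 0.70267,
ln z₀ = (ln z₁ − r·ln z₂)/(1 − r) = (3.3358 − 0.70267×5.3471)/0.29733 = -1.4176 → z₀ = 0.2423 m
V₃ = V₁ · ln(z₃/z₀)/ln(z₁/z₀) = 6.05 × 6.9510/4.7534 = 8.8471 m/s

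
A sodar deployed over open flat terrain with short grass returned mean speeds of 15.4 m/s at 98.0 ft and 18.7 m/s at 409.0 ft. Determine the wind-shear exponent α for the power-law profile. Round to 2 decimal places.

α ≈ 0.14

Power law: V₂/V₁ = (z₂/z₁)^α ⇒ α = ln(V₂/V₁) / ln(z₂/z₁)
α = ln(18.7/15.4) / ln(409.0/98.0) = ln(1.2143) / ln(4.1735)
  = 0.19416 / 1.42875 = 0.13589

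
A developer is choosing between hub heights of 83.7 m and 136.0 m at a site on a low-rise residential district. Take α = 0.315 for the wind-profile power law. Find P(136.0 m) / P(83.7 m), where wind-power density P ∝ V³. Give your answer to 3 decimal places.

Speed ratio: V_B/V_A = (z_B/z_A)^α = (136.0/83.7)^0.315 = (1.6249)^0.315 = 1.16522
Power-density ratio: P_B/P_A = (V_B/V_A)³ = (1.16522)³ = 1.58204

1.582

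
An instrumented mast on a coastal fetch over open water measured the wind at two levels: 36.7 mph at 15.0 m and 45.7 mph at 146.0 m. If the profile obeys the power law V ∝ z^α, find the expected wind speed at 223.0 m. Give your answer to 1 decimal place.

47.6 mph

First find α: α = ln(V₂/V₁)/ln(z₂/z₁) = ln(45.7/36.7)/ln(146.0/15.0) = 0.21932/2.27556 = 0.0964
Extrapolate from 146.0 m to 223.0 m: V₃ = 45.7 × (223.0/146.0)^0.0964 = 45.7 × 1.0417 = 47.6043 mph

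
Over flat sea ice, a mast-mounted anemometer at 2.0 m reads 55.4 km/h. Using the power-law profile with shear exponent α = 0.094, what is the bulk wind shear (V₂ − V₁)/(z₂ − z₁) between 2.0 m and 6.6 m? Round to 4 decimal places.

1.4304 km/h/m

Power law: V₂ = V₁ · (z₂/z₁)^α = 55.4 × (3.3000)^0.094 = 61.9798 km/h
ΔV/Δz = (61.9798 − 55.4)/(6.6 − 2.0) = 6.5798/4.6000 = 1.43039 km/h/m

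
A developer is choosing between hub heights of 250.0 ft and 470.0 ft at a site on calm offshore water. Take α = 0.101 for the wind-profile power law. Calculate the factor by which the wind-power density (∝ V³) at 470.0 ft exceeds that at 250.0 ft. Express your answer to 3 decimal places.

Speed ratio: V_B/V_A = (z_B/z_A)^α = (470.0/250.0)^0.101 = (1.8800)^0.101 = 1.06583
Power-density ratio: P_B/P_A = (V_B/V_A)³ = (1.06583)³ = 1.21079

1.211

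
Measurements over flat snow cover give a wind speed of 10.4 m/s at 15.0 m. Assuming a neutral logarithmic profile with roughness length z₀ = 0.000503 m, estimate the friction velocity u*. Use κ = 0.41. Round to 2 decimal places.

u* ≈ 0.41 m/s

Log law: V(z) = (u*/κ) · ln(z/z₀) ⇒ u* = κ · V / ln(z/z₀)
u* = 0.41 × 10.4 / ln(15.0/0.000503) = 0.41 × 10.4 / 10.3030
   = 4.2640 / 10.3030 = 0.4139 m/s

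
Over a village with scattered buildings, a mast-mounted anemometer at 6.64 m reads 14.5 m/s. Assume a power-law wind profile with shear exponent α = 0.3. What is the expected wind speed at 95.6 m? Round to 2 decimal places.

Power-law profile: V₂ = V₁ · (z₂/z₁)^α
V₂ = 14.5 × (95.6/6.64)^0.3 = 14.5 × (14.3976)^0.3
    = 14.5 × 2.2258 = 32.2742 m/s

32.27 m/s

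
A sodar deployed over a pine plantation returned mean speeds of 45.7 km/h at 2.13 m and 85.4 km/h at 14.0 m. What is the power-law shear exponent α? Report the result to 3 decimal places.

Power law: V₂/V₁ = (z₂/z₁)^α ⇒ α = ln(V₂/V₁) / ln(z₂/z₁)
α = ln(85.4/45.7) / ln(14.0/2.13) = ln(1.8687) / ln(6.5728)
  = 0.62525 / 1.88294 = 0.33206

α ≈ 0.332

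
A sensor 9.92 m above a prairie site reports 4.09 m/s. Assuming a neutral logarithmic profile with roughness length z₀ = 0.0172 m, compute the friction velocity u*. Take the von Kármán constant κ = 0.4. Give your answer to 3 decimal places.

Log law: V(z) = (u*/κ) · ln(z/z₀) ⇒ u* = κ · V / ln(z/z₀)
u* = 0.4 × 4.09 / ln(9.92/0.0172) = 0.4 × 4.09 / 6.3574
   = 1.6360 / 6.3574 = 0.2573 m/s

u* ≈ 0.257 m/s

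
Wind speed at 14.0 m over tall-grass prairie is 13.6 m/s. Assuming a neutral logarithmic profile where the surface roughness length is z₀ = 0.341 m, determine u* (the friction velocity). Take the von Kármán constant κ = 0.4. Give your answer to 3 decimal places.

Log law: V(z) = (u*/κ) · ln(z/z₀) ⇒ u* = κ · V / ln(z/z₀)
u* = 0.4 × 13.6 / ln(14.0/0.341) = 0.4 × 13.6 / 3.7149
   = 5.4400 / 3.7149 = 1.4644 m/s

u* ≈ 1.464 m/s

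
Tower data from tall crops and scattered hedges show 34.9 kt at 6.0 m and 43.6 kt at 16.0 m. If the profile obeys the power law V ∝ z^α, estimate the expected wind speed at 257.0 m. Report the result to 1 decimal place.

81.9 kt

First find α: α = ln(V₂/V₁)/ln(z₂/z₁) = ln(43.6/34.9)/ln(16.0/6.0) = 0.22257/0.98083 = 0.2269
Extrapolate from 16.0 m to 257.0 m: V₃ = 43.6 × (257.0/16.0)^0.2269 = 43.6 × 1.8777 = 81.8673 kt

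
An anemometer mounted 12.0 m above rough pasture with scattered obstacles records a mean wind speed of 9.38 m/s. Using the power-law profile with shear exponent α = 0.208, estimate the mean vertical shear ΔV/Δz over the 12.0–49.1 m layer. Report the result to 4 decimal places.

Power law: V₂ = V₁ · (z₂/z₁)^α = 9.38 × (4.0917)^0.208 = 12.5741 m/s
ΔV/Δz = (12.5741 − 9.38)/(49.1 − 12.0) = 3.1941/37.1000 = 0.08610 m/s/m

0.0861 m/s/m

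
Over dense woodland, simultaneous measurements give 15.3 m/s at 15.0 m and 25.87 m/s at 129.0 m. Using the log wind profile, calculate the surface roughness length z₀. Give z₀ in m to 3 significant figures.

z₀ ≈ 0.666 m

Log law: V(z) ∝ ln(z/z₀). With r = V₁/V₂ = 15.3/25.87 = 0.59142,
r · ln(z₂/z₀) = ln(z₁/z₀) ⇒ ln z₀ = (ln z₁ − r·ln z₂)/(1 − r)
ln z₀ = (2.70805 − 0.59142×4.85981) / 0.40858 = -0.4066
z₀ = exp(-0.4066) = 0.6659 m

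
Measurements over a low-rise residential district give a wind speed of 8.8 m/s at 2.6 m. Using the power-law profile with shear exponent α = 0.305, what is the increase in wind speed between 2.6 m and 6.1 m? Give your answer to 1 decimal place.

2.6 m/s

Power law: V₂ = V₁ · (z₂/z₁)^α = 8.8 × (2.3462)^0.305 = 11.4141 m/s
ΔV = 11.4141 − 8.8 = 2.6141 m/s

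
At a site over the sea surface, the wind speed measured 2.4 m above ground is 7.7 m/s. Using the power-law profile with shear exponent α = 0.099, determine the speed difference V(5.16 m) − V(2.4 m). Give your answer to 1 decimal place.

Power law: V₂ = V₁ · (z₂/z₁)^α = 7.7 × (2.1500)^0.099 = 8.3062 m/s
ΔV = 8.3062 − 7.7 = 0.6062 m/s

0.6 m/s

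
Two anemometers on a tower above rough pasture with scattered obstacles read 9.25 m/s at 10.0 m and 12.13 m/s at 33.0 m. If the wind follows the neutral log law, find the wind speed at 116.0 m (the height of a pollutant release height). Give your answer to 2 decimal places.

15.16 m/s

Log law: V ∝ ln(z/z₀). From the pair, with r = V₁/V₂ = 0.76257,
ln z₀ = (ln z₁ − r·ln z₂)/(1 − r) = (2.3026 − 0.76257×3.4965)/0.23743 = -1.5321 → z₀ = 0.2161 m
V₃ = V₁ · ln(z₃/z₀)/ln(z₁/z₀) = 9.25 × 6.2857/3.8346 = 15.1624 m/s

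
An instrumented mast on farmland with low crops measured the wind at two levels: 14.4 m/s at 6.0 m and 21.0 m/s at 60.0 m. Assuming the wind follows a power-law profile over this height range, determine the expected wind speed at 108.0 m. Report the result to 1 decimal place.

First find α: α = ln(V₂/V₁)/ln(z₂/z₁) = ln(21.0/14.4)/ln(60.0/6.0) = 0.37729/2.30259 = 0.1639
Extrapolate from 60.0 m to 108.0 m: V₃ = 21.0 × (108.0/60.0)^0.1639 = 21.0 × 1.1011 = 23.1232 m/s

23.1 m/s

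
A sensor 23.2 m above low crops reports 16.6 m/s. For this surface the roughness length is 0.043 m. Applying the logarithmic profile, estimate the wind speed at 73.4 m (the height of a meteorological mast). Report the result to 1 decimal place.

Log law: V(z) ∝ ln(z/z₀), so V₂/V₁ = ln(z₂/z₀) / ln(z₁/z₀).
ln(73.4/0.043) = 7.4425, ln(23.2/0.043) = 6.2907
V₂ = 16.6 × 7.4425/6.2907 = 16.6 × 1.1831 = 19.6393 m/s

19.6 m/s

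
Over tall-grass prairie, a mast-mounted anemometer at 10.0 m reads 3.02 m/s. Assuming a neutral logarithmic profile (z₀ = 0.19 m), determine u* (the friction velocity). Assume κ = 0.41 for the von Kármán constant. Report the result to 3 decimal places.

u* ≈ 0.312 m/s

Log law: V(z) = (u*/κ) · ln(z/z₀) ⇒ u* = κ · V / ln(z/z₀)
u* = 0.41 × 3.02 / ln(10.0/0.19) = 0.41 × 3.02 / 3.9633
   = 1.2382 / 3.9633 = 0.3124 m/s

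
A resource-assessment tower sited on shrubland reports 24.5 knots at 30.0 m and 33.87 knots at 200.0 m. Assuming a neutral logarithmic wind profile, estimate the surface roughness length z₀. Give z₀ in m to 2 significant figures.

z₀ ≈ 0.21 m

Log law: V(z) ∝ ln(z/z₀). With r = V₁/V₂ = 24.5/33.87 = 0.72335,
r · ln(z₂/z₀) = ln(z₁/z₀) ⇒ ln z₀ = (ln z₁ − r·ln z₂)/(1 − r)
ln z₀ = (3.40120 − 0.72335×5.29832) / 0.27665 = -1.5593
z₀ = exp(-1.5593) = 0.2103 m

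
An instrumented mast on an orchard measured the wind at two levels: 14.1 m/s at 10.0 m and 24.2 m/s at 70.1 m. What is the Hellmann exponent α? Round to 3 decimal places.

α ≈ 0.277

Power law: V₂/V₁ = (z₂/z₁)^α ⇒ α = ln(V₂/V₁) / ln(z₂/z₁)
α = ln(24.2/14.1) / ln(70.1/10.0) = ln(1.7163) / ln(7.0100)
  = 0.54018 / 1.94734 = 0.27739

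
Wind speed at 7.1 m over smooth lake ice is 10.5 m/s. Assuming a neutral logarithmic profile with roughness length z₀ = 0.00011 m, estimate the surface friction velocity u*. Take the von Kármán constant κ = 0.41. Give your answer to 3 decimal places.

Log law: V(z) = (u*/κ) · ln(z/z₀) ⇒ u* = κ · V / ln(z/z₀)
u* = 0.41 × 10.5 / ln(7.1/0.00011) = 0.41 × 10.5 / 11.0751
   = 4.3050 / 11.0751 = 0.3887 m/s

u* ≈ 0.389 m/s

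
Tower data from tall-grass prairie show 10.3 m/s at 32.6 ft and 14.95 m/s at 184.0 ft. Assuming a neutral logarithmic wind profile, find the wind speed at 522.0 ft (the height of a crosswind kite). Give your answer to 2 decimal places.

Log law: V ∝ ln(z/z₀). From the pair, with r = V₁/V₂ = 0.68896,
ln z₀ = (ln z₁ − r·ln z₂)/(1 − r) = (3.4843 − 0.68896×5.2149)/0.31104 = -0.3491 → z₀ = 0.7053 ft
V₃ = V₁ · ln(z₃/z₀)/ln(z₁/z₀) = 10.3 × 6.6068/3.8334 = 17.7517 m/s

17.75 m/s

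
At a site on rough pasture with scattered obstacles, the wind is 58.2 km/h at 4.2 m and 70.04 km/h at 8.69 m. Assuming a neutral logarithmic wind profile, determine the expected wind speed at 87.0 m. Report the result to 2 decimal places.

Log law: V ∝ ln(z/z₀). From the pair, with r = V₁/V₂ = 0.83095,
ln z₀ = (ln z₁ − r·ln z₂)/(1 − r) = (1.4351 − 0.83095×2.1622)/0.16905 = -2.1389 → z₀ = 0.1178 m
V₃ = V₁ · ln(z₃/z₀)/ln(z₁/z₀) = 58.2 × 6.6049/3.5740 = 107.5543 km/h

107.55 km/h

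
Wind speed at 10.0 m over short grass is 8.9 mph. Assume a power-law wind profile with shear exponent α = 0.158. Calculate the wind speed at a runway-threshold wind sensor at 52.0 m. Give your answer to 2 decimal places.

11.55 mph

Power-law profile: V₂ = V₁ · (z₂/z₁)^α
V₂ = 8.9 × (52.0/10.0)^0.158 = 8.9 × (5.2000)^0.158
    = 8.9 × 1.2976 = 11.5483 mph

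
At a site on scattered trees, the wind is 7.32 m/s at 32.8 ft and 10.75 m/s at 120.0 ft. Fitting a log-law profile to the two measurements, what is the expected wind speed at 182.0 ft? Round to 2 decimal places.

Log law: V ∝ ln(z/z₀). From the pair, with r = V₁/V₂ = 0.68093,
ln z₀ = (ln z₁ − r·ln z₂)/(1 − r) = (3.4904 − 0.68093×4.7875)/0.31907 = 0.7224 → z₀ = 2.059 ft
V₃ = V₁ · ln(z₃/z₀)/ln(z₁/z₀) = 7.32 × 4.4817/2.7681 = 11.8514 m/s

11.85 m/s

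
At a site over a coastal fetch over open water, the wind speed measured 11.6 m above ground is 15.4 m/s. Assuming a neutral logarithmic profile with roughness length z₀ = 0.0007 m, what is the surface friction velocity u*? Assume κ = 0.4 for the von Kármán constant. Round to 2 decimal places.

u* ≈ 0.63 m/s

Log law: V(z) = (u*/κ) · ln(z/z₀) ⇒ u* = κ · V / ln(z/z₀)
u* = 0.4 × 15.4 / ln(11.6/0.0007) = 0.4 × 15.4 / 9.7154
   = 6.1600 / 9.7154 = 0.6340 m/s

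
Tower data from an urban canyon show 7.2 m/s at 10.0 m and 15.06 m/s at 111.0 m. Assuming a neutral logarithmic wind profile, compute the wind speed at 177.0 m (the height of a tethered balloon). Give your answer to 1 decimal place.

Log law: V ∝ ln(z/z₀). From the pair, with r = V₁/V₂ = 0.47809,
ln z₀ = (ln z₁ − r·ln z₂)/(1 − r) = (2.3026 − 0.47809×4.7095)/0.52191 = 0.0977 → z₀ = 1.103 m
V₃ = V₁ · ln(z₃/z₀)/ln(z₁/z₀) = 7.2 × 5.0784/2.2048 = 16.5838 m/s

16.6 m/s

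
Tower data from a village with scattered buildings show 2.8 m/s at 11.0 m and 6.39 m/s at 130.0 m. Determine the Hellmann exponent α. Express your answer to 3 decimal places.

α ≈ 0.334

Power law: V₂/V₁ = (z₂/z₁)^α ⇒ α = ln(V₂/V₁) / ln(z₂/z₁)
α = ln(6.39/2.8) / ln(130.0/11.0) = ln(2.2821) / ln(11.8182)
  = 0.82511 / 2.46964 = 0.33410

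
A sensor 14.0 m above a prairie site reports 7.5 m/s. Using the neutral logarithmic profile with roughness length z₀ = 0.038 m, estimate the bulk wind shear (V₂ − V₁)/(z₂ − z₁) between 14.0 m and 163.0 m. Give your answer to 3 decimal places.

Log law: V₂ = V₁ · ln(z₂/z₀)/ln(z₁/z₀) = 7.5 × 8.3639/5.9092 = 10.6155 m/s
ΔV/Δz = (10.6155 − 7.5)/(163.0 − 14.0) = 3.1155/149.0000 = 0.02091 m/s/m

0.021 m/s/m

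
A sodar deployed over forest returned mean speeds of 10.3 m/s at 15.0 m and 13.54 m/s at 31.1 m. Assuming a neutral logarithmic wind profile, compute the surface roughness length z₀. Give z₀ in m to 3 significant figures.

z₀ ≈ 1.48 m

Log law: V(z) ∝ ln(z/z₀). With r = V₁/V₂ = 10.3/13.54 = 0.76071,
r · ln(z₂/z₀) = ln(z₁/z₀) ⇒ ln z₀ = (ln z₁ − r·ln z₂)/(1 − r)
ln z₀ = (2.70805 − 0.76071×3.43721) / 0.23929 = 0.3900
z₀ = exp(0.3900) = 1.477 m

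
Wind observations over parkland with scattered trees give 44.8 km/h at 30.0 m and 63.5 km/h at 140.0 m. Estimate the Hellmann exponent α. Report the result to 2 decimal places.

Power law: V₂/V₁ = (z₂/z₁)^α ⇒ α = ln(V₂/V₁) / ln(z₂/z₁)
α = ln(63.5/44.8) / ln(140.0/30.0) = ln(1.4174) / ln(4.6667)
  = 0.34883 / 1.54045 = 0.22645

α ≈ 0.23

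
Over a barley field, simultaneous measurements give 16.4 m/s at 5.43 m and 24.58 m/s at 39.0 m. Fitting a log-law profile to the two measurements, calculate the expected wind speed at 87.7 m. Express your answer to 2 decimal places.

Log law: V ∝ ln(z/z₀). From the pair, with r = V₁/V₂ = 0.66721,
ln z₀ = (ln z₁ − r·ln z₂)/(1 − r) = (1.6919 − 0.66721×3.6636)/0.33279 = -2.2609 → z₀ = 0.1043 m
V₃ = V₁ · ln(z₃/z₀)/ln(z₁/z₀) = 16.4 × 6.7349/3.9529 = 27.9421 m/s

27.94 m/s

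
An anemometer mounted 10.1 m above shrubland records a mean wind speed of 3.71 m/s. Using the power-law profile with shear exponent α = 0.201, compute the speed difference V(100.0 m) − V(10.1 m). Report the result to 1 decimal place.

Power law: V₂ = V₁ · (z₂/z₁)^α = 3.71 × (9.9010)^0.201 = 5.8817 m/s
ΔV = 5.8817 − 3.71 = 2.1717 m/s

2.2 m/s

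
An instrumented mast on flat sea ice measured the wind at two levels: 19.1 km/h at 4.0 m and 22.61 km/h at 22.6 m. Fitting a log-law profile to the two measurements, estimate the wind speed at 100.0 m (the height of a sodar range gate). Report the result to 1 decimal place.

25.6 km/h

Log law: V ∝ ln(z/z₀). From the pair, with r = V₁/V₂ = 0.84476,
ln z₀ = (ln z₁ − r·ln z₂)/(1 − r) = (1.3863 − 0.84476×3.1179)/0.15524 = -8.0367 → z₀ = 0.0003234 m
V₃ = V₁ · ln(z₃/z₀)/ln(z₁/z₀) = 19.1 × 12.6418/9.4230 = 25.6245 km/h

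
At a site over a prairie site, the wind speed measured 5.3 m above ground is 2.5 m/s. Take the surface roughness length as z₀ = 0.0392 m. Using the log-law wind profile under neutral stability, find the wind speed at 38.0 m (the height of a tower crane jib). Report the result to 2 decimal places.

3.50 m/s

Log law: V(z) ∝ ln(z/z₀), so V₂/V₁ = ln(z₂/z₀) / ln(z₁/z₀).
ln(38.0/0.0392) = 6.8767, ln(5.3/0.0392) = 4.9068
V₂ = 2.5 × 6.8767/4.9068 = 2.5 × 1.4015 = 3.5037 m/s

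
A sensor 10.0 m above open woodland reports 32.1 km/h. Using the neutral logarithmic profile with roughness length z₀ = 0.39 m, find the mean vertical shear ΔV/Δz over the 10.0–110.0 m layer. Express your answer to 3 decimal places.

Log law: V₂ = V₁ · ln(z₂/z₀)/ln(z₁/z₀) = 32.1 × 5.6421/3.2442 = 55.8262 km/h
ΔV/Δz = (55.8262 − 32.1)/(110.0 − 10.0) = 23.7262/100.0000 = 0.23726 km/h/m

0.237 km/h/m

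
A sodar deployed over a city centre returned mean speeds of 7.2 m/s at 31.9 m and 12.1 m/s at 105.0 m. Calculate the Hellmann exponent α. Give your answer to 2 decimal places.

Power law: V₂/V₁ = (z₂/z₁)^α ⇒ α = ln(V₂/V₁) / ln(z₂/z₁)
α = ln(12.1/7.2) / ln(105.0/31.9) = ln(1.6806) / ln(3.2915)
  = 0.51912 / 1.19135 = 0.43574

α ≈ 0.44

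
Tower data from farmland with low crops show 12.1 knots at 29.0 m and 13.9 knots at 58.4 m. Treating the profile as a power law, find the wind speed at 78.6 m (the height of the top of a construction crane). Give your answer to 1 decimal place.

14.7 knots

First find α: α = ln(V₂/V₁)/ln(z₂/z₁) = ln(13.9/12.1)/ln(58.4/29.0) = 0.13868/0.70002 = 0.1981
Extrapolate from 58.4 m to 78.6 m: V₃ = 13.9 × (78.6/58.4)^0.1981 = 13.9 × 1.0606 = 14.7426 knots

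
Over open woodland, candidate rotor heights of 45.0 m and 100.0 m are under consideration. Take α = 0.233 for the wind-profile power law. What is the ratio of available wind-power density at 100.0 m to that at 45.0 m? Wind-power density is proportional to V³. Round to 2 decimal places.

Speed ratio: V_B/V_A = (z_B/z_A)^α = (100.0/45.0)^0.233 = (2.2222)^0.233 = 1.20449
Power-density ratio: P_B/P_A = (V_B/V_A)³ = (1.20449)³ = 1.74745

1.75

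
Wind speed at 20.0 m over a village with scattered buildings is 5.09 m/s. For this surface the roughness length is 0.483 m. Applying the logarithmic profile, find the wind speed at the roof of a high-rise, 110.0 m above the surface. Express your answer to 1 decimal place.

7.4 m/s

Log law: V(z) ∝ ln(z/z₀), so V₂/V₁ = ln(z₂/z₀) / ln(z₁/z₀).
ln(110.0/0.483) = 5.4282, ln(20.0/0.483) = 3.7235
V₂ = 5.09 × 5.4282/3.7235 = 5.09 × 1.4578 = 7.4204 m/s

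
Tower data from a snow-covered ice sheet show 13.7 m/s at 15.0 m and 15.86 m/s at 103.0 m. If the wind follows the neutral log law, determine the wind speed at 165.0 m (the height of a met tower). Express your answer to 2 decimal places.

16.39 m/s

Log law: V ∝ ln(z/z₀). From the pair, with r = V₁/V₂ = 0.86381,
ln z₀ = (ln z₁ − r·ln z₂)/(1 − r) = (2.7081 − 0.86381×4.6347)/0.13619 = -9.5121 → z₀ = 0.00007395 m
V₃ = V₁ · ln(z₃/z₀)/ln(z₁/z₀) = 13.7 × 14.6180/12.2201 = 16.3883 m/s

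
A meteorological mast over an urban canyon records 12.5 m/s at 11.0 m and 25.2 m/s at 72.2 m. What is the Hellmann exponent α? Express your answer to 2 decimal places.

Power law: V₂/V₁ = (z₂/z₁)^α ⇒ α = ln(V₂/V₁) / ln(z₂/z₁)
α = ln(25.2/12.5) / ln(72.2/11.0) = ln(2.0160) / ln(6.5636)
  = 0.70112 / 1.88154 = 0.37263

α ≈ 0.37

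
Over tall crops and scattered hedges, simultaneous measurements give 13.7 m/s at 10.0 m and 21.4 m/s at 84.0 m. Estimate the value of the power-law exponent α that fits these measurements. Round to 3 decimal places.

Power law: V₂/V₁ = (z₂/z₁)^α ⇒ α = ln(V₂/V₁) / ln(z₂/z₁)
α = ln(21.4/13.7) / ln(84.0/10.0) = ln(1.5620) / ln(8.4000)
  = 0.44600 / 2.12823 = 0.20956

α ≈ 0.210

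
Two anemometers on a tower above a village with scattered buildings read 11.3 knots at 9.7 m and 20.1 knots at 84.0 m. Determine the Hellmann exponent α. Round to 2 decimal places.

Power law: V₂/V₁ = (z₂/z₁)^α ⇒ α = ln(V₂/V₁) / ln(z₂/z₁)
α = ln(20.1/11.3) / ln(84.0/9.7) = ln(1.7788) / ln(8.6598)
  = 0.57592 / 2.15869 = 0.26679

α ≈ 0.27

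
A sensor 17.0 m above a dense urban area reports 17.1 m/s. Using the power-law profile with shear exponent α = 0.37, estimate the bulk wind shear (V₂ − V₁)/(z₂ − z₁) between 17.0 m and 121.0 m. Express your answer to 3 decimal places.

0.175 m/s/m

Power law: V₂ = V₁ · (z₂/z₁)^α = 17.1 × (7.1176)^0.37 = 35.3477 m/s
ΔV/Δz = (35.3477 − 17.1)/(121.0 − 17.0) = 18.2477/104.0000 = 0.17546 m/s/m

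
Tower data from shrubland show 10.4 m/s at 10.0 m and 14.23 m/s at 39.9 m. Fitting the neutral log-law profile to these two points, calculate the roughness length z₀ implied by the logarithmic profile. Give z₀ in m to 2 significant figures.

Log law: V(z) ∝ ln(z/z₀). With r = V₁/V₂ = 10.4/14.23 = 0.73085,
r · ln(z₂/z₀) = ln(z₁/z₀) ⇒ ln z₀ = (ln z₁ − r·ln z₂)/(1 − r)
ln z₀ = (2.30259 − 0.73085×3.68638) / 0.26915 = -1.4550
z₀ = exp(-1.4550) = 0.2334 m

z₀ ≈ 0.23 m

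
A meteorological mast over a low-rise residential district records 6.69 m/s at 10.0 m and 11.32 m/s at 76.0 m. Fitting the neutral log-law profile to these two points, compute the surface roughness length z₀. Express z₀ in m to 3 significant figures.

z₀ ≈ 0.534 m

Log law: V(z) ∝ ln(z/z₀). With r = V₁/V₂ = 6.69/11.32 = 0.59099,
r · ln(z₂/z₀) = ln(z₁/z₀) ⇒ ln z₀ = (ln z₁ − r·ln z₂)/(1 − r)
ln z₀ = (2.30259 − 0.59099×4.33073) / 0.40901 = -0.6279
z₀ = exp(-0.6279) = 0.5337 m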